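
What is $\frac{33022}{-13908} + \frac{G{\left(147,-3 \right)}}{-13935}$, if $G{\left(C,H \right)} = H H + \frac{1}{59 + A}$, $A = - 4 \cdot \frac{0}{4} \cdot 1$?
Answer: $- \frac{79406233}{33434710} \approx -2.375$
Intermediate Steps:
$A = 0$ ($A = - 4 \cdot 0 \cdot \frac{1}{4} \cdot 1 = \left(-4\right) 0 \cdot 1 = 0 \cdot 1 = 0$)
$G{\left(C,H \right)} = \frac{1}{59} + H^{2}$ ($G{\left(C,H \right)} = H H + \frac{1}{59 + 0} = H^{2} + \frac{1}{59} = \frac{1}{59} + H^{2}$)
$\frac{33022}{-13908} + \frac{G{\left(147,-3 \right)}}{-13935} = \frac{33022}{-13908} + \frac{\frac{1}{59} + \left(-3\right)^{2}}{-13935} = 33022 \left(- \frac{1}{13908}\right) + \left(\frac{1}{59} + 9\right) \left(- \frac{1}{13935}\right) = - \frac{869}{366} + \frac{532}{59} \left(- \frac{1}{13935}\right) = - \frac{869}{366} - \frac{532}{822165} = - \frac{79406233}{33434710}$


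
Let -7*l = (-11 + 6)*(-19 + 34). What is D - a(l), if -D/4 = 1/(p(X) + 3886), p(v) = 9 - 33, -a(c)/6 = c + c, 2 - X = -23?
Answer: 1737886/13517 ≈ 128.57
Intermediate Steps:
X = 25 (X = 2 - 1*(-23) = 2 + 23 = 25)
l = 75/7 (l = -(-11 + 6)*(-19 + 34)/7 = -(-5)*15/7 = -⅐*(-75) = 75/7 ≈ 10.714)
a(c) = -12*c (a(c) = -6*(c + c) = -12*c)
p(v) = -24
D = -2/1931 (D = -4/(-24 + 3886) = -4/3862 = -4*1/3862 = -2/1931 ≈ -0.0010357)
D - a(l) = -2/1931 - (-12)*75/7 = -2/1931 - 1*(-900/7) = -2/1931 + 900/7 = 1737886/13517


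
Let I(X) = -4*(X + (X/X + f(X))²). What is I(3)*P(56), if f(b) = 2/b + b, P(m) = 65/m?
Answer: -14495/126 ≈ -115.04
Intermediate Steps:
f(b) = b + 2/b
I(X) = -4*X - 4*(1 + X + 2/X)² (I(X) = -4*(X + (X/X + (X + 2/X))²) = -4*(X + (1 + (X + 2/X))²) = -4*(X + (1 + X + 2/X)²) = -4*X - 4*(1 + X + 2/X)²)
I(3)*P(56) = (-4*3 - 4*(2 + 3 + 3²)²/3²)*(65/56) = (-12 - 4*⅑*(2 + 3 + 9)²)*(65*(1/56)) = (-12 - 4*⅑*14²)*(65/56) = (-12 - 4*⅑*196)*(65/56) = (-12 - 784/9)*(65/56) = -892/9*65/56 = -14495/126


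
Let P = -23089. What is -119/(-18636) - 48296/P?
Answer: 902791847/430286604 ≈ 2.0981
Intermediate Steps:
-119/(-18636) - 48296/P = -119/(-18636) - 48296/(-23089) = -119*(-1/18636) - 48296*(-1/23089) = 119/18636 + 48296/23089 = 902791847/430286604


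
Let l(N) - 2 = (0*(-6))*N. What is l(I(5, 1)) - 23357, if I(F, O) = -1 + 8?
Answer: -23355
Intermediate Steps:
I(F, O) = 7
l(N) = 2 (l(N) = 2 + (0*(-6))*N = 2 + 0*N = 2 + 0 = 2)
l(I(5, 1)) - 23357 = 2 - 23357 = -23355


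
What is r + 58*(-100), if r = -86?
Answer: -5886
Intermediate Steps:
r + 58*(-100) = -86 + 58*(-100) = -86 - 5800 = -5886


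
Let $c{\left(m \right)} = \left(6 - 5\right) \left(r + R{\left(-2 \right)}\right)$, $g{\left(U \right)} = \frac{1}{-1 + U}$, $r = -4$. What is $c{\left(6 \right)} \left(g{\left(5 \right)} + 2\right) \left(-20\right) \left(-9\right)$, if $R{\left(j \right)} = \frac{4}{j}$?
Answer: $-2430$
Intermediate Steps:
$c{\left(m \right)} = -6$ ($c{\left(m \right)} = \left(6 - 5\right) \left(-4 + \frac{4}{-2}\right) = 1 \left(-4 + 4 \left(- \frac{1}{2}\right)\right) = 1 \left(-4 - 2\right) = 1 \left(-6\right) = -6$)
$c{\left(6 \right)} \left(g{\left(5 \right)} + 2\right) \left(-20\right) \left(-9\right) = - 6 \left(\frac{1}{-1 + 5} + 2\right) \left(-20\right) \left(-9\right) = - 6 \left(\frac{1}{4} + 2\right) \left(-20\right) \left(-9\right) = \left(-6\right) \frac{9}{4} \left(-20\right) \left(-9\right) = \left(- \frac{27}{2}\right) \left(-20\right) \left(-9\right) = 270 \left(-9\right) = -2430$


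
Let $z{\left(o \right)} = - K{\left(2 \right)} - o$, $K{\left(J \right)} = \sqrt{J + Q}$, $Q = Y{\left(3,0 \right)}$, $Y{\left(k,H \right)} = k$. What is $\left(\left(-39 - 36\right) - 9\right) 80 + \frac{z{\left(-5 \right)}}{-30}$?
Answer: $- \frac{40321}{6} + \frac{\sqrt{5}}{30} \approx -6720.1$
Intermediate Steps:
$Q = 3$
$K{\left(J \right)} = \sqrt{3 + J}$ ($K{\left(J \right)} = \sqrt{J + 3} = \sqrt{3 + J}$)
$z{\left(o \right)} = - o - \sqrt{5}$ ($z{\left(o \right)} = - \sqrt{3 + 2} - o = - \sqrt{5} - o = - o - \sqrt{5}$)
$\left(\left(-39 - 36\right) - 9\right) 80 + \frac{z{\left(-5 \right)}}{-30} = \left(\left(-39 - 36\right) - 9\right) 80 + \frac{\left(-1\right) \left(-5\right) - \sqrt{5}}{-30} = \left(-75 - 9\right) 80 + \left(5 - \sqrt{5}\right) \left(- \frac{1}{30}\right) = \left(-84\right) 80 - \left(\frac{1}{6} - \frac{\sqrt{5}}{30}\right) = -6720 - \left(\frac{1}{6} - \frac{\sqrt{5}}{30}\right) = - \frac{40321}{6} + \frac{\sqrt{5}}{30}$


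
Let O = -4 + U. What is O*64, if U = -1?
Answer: -320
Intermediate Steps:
O = -5 (O = -4 - 1 = -5)
O*64 = -5*64 = -320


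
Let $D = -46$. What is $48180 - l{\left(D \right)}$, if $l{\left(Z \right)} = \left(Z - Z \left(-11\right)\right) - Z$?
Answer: $48686$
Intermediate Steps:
$l{\left(Z \right)} = 11 Z$ ($l{\left(Z \right)} = \left(Z - - 11 Z\right) - Z = \left(Z + 11 Z\right) - Z = 12 Z - Z = 11 Z$)
$48180 - l{\left(D \right)} = 48180 - 11 \left(-46\right) = 48180 - -506 = 48180 + 506 = 48686$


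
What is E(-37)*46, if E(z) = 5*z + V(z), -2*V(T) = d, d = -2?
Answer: -8464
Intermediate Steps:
V(T) = 1 (V(T) = -½*(-2) = 1)
E(z) = 1 + 5*z (E(z) = 5*z + 1 = 1 + 5*z)
E(-37)*46 = (1 + 5*(-37))*46 = (1 - 185)*46 = -184*46 = -8464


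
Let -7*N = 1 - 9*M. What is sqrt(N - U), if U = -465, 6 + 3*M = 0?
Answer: 2*sqrt(5663)/7 ≈ 21.501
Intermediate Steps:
M = -2 (M = -2 + (1/3)*0 = -2 + 0 = -2)
N = -19/7 (N = -(1 - 9*(-2))/7 = -(1 + 18)/7 = -1/7*19 = -19/7 ≈ -2.7143)
sqrt(N - U) = sqrt(-19/7 - 1*(-465)) = sqrt(-19/7 + 465) = sqrt(3236/7) = 2*sqrt(5663)/7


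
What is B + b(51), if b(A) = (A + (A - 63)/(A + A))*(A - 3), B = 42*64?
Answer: 87216/17 ≈ 5130.4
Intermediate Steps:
B = 2688
b(A) = (-3 + A)*(A + (-63 + A)/(2*A)) (b(A) = (A + (-63 + A)/((2*A)))*(-3 + A) = (A + (-63 + A)*(1/(2*A)))*(-3 + A) = (A + (-63 + A)/(2*A))*(-3 + A) = (-3 + A)*(A + (-63 + A)/(2*A)))
B + b(51) = 2688 + (-33 + 51² - 5/2*51 + (189/2)/51) = 2688 + (-33 + 2601 - 255/2 + (189/2)*(1/51)) = 2688 + (-33 + 2601 - 255/2 + 63/34) = 2688 + 41520/17 = 87216/17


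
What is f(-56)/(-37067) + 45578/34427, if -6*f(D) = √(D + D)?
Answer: 45578/34427 + 2*I*√7/111201 ≈ 1.3239 + 4.7585e-5*I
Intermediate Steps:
f(D) = -√2*√D/6 (f(D) = -√(D + D)/6 = -√2*√D/6)
f(-56)/(-37067) + 45578/34427 = -√2*√(-56)/6/(-37067) + 45578/34427 = -√2*2*I*√14/6*(-1/37067) + 45578*(1/34427) = -2*I*√7/3*(-1/37067) + 45578/34427 = 2*I*√7/111201 + 45578/34427 = 45578/34427 + 2*I*√7/111201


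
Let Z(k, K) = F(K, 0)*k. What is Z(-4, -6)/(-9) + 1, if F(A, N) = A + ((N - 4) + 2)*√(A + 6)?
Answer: -5/3 ≈ -1.6667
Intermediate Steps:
F(A, N) = A + √(6 + A)*(-2 + N) (F(A, N) = A + ((-4 + N) + 2)*√(6 + A) = A + (-2 + N)*√(6 + A) = A + √(6 + A)*(-2 + N))
Z(k, K) = k*(K - 2*√(6 + K)) (Z(k, K) = (K - 2*√(6 + K) + 0*√(6 + K))*k = (K - 2*√(6 + K) + 0)*k = (K - 2*√(6 + K))*k = k*(K - 2*√(6 + K)))
Z(-4, -6)/(-9) + 1 = -4*(-6 - 2*√(6 - 6))/(-9) + 1 = -4*(-6 - 2*√0)*(-⅑) + 1 = -4*(-6 - 2*0)*(-⅑) + 1 = -4*(-6 + 0)*(-⅑) + 1 = -4*(-6)*(-⅑) + 1 = 24*(-⅑) + 1 = -8/3 + 1 = -5/3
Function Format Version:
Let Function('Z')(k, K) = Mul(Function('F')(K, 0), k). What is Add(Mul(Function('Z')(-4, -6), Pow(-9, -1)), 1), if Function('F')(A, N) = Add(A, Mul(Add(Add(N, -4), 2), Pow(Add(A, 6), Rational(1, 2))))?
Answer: Rational(-5, 3) ≈ -1.6667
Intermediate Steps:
Function('F')(A, N) = Add(A, Mul(Pow(Add(6, A), Rational(1, 2)), Add(-2, N))) (Function('F')(A, N) = Add(A, Mul(Add(Add(-4, N), 2), Pow(Add(6, A), Rational(1, 2)))) = Add(A, Mul(Add(-2, N), Pow(Add(6, A), Rational(1, 2)))) = Add(A, Mul(Pow(Add(6, A), Rational(1, 2)), Add(-2, N))))
Function('Z')(k, K) = Mul(k, Add(K, Mul(-2, Pow(Add(6, K), Rational(1, 2))))) (Function('Z')(k, K) = Mul(Add(K, Mul(-2, Pow(Add(6, K), Rational(1, 2))), Mul(0, Pow(Add(6, K), Rational(1, 2)))), k) = Mul(Add(K, Mul(-2, Pow(Add(6, K), Rational(1, 2))), 0), k) = Mul(Add(K, Mul(-2, Pow(Add(6, K), Rational(1, 2)))), k) = Mul(k, Add(K, Mul(-2, Pow(Add(6, K), Rational(1, 2))))))
Add(Mul(Function('Z')(-4, -6), Pow(-9, -1)), 1) = Add(Mul(Mul(-4, Add(-6, Mul(-2, Pow(Add(6, -6), Rational(1, 2))))), Pow(-9, -1)), 1) = Add(Mul(Mul(-4, Add(-6, Mul(-2, Pow(0, Rational(1, 2))))), Rational(-1, 9)), 1) = Add(Mul(Mul(-4, Add(-6, Mul(-2, 0))), Rational(-1, 9)), 1) = Add(Mul(Mul(-4, Add(-6, 0)), Rational(-1, 9)), 1) = Add(Mul(Mul(-4, -6), Rational(-1, 9)), 1) = Add(Mul(24, Rational(-1, 9)), 1) = Add(Rational(-8, 3), 1) = Rational(-5, 3)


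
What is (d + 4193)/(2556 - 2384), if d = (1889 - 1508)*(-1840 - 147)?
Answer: -376427/86 ≈ -4377.1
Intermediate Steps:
d = -757047 (d = 381*(-1987) = -757047)
(d + 4193)/(2556 - 2384) = (-757047 + 4193)/(2556 - 2384) = -752854/172 = -752854*1/172 = -376427/86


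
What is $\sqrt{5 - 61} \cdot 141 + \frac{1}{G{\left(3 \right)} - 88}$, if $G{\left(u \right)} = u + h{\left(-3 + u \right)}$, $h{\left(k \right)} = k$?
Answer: $- \frac{1}{85} + 282 i \sqrt{14} \approx -0.011765 + 1055.1 i$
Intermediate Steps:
$G{\left(u \right)} = -3 + 2 u$ ($G{\left(u \right)} = u + \left(-3 + u\right) = -3 + 2 u$)
$\sqrt{5 - 61} \cdot 141 + \frac{1}{G{\left(3 \right)} - 88} = \sqrt{5 - 61} \cdot 141 + \frac{1}{\left(-3 + 2 \cdot 3\right) - 88} = \sqrt{-56} \cdot 141 + \frac{1}{\left(-3 + 6\right) - 88} = 2 i \sqrt{14} \cdot 141 + \frac{1}{3 - 88} = 282 i \sqrt{14} + \frac{1}{-85} = 282 i \sqrt{14} - \frac{1}{85} = - \frac{1}{85} + 282 i \sqrt{14}$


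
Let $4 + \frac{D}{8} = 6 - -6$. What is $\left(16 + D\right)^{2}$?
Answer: $6400$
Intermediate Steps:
$D = 64$ ($D = -32 + 8 \left(6 - -6\right) = -32 + 8 \left(6 + 6\right) = -32 + 8 \cdot 12 = -32 + 96 = 64$)
$\left(16 + D\right)^{2} = \left(16 + 64\right)^{2} = 80^{2} = 6400$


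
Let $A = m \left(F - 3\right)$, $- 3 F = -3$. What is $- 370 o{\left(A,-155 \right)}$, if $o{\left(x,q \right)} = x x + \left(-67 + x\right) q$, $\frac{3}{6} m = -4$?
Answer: $-3019570$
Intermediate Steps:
$F = 1$ ($F = \left(- \frac{1}{3}\right) \left(-3\right) = 1$)
$m = -8$ ($m = 2 \left(-4\right) = -8$)
$A = 16$ ($A = - 8 \left(1 - 3\right) = \left(-8\right) \left(-2\right) = 16$)
$o{\left(x,q \right)} = x^{2} + q \left(-67 + x\right)$
$- 370 o{\left(A,-155 \right)} = - 370 \left(16^{2} - -10385 - 2480\right) = - 370 \left(256 + 10385 - 2480\right) = \left(-370\right) 8161 = -3019570$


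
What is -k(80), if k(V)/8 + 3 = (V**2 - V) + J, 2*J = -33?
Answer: -50404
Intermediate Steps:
J = -33/2 (J = (1/2)*(-33) = -33/2 ≈ -16.500)
k(V) = -156 - 8*V + 8*V**2 (k(V) = -24 + 8*((V**2 - V) - 33/2) = -24 + 8*(-33/2 + V**2 - V) = -24 + (-132 - 8*V + 8*V**2) = -156 - 8*V + 8*V**2)
-k(80) = -(-156 - 8*80 + 8*80**2) = -(-156 - 640 + 8*6400) = -(-156 - 640 + 51200) = -1*50404 = -50404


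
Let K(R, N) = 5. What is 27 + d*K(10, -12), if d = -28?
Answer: -113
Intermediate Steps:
27 + d*K(10, -12) = 27 - 28*5 = 27 - 140 = -113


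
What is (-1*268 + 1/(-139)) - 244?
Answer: -71169/139 ≈ -512.01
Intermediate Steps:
(-1*268 + 1/(-139)) - 244 = (-268 - 1/139) - 244 = -37253/139 - 244 = -71169/139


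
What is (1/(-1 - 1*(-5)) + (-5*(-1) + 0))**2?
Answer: 441/16 ≈ 27.563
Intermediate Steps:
(1/(-1 - 1*(-5)) + (-5*(-1) + 0))**2 = (1/(-1 + 5) + (5 + 0))**2 = (1/4 + 5)**2 = (21/4)**2 = 441/16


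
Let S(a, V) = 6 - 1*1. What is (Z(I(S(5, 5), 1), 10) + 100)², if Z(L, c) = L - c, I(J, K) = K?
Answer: 8281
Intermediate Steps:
S(a, V) = 5 (S(a, V) = 6 - 1 = 5)
(Z(I(S(5, 5), 1), 10) + 100)² = ((1 - 1*10) + 100)² = ((1 - 10) + 100)² = (-9 + 100)² = 91² = 8281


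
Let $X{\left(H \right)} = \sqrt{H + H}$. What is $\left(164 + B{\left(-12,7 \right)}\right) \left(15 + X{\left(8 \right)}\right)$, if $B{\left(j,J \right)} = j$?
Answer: $2888$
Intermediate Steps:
$X{\left(H \right)} = \sqrt{2} \sqrt{H}$ ($X{\left(H \right)} = \sqrt{2 H} = \sqrt{2} \sqrt{H}$)
$\left(164 + B{\left(-12,7 \right)}\right) \left(15 + X{\left(8 \right)}\right) = \left(164 - 12\right) \left(15 + \sqrt{2} \sqrt{8}\right) = 152 \left(15 + \sqrt{2} \cdot 2 \sqrt{2}\right) = 152 \left(15 + 4\right) = 152 \cdot 19 = 2888$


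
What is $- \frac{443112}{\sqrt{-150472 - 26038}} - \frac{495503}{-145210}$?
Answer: $\frac{495503}{145210} + \frac{221556 i \sqrt{176510}}{88255} \approx 3.4123 + 1054.7 i$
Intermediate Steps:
$- \frac{443112}{\sqrt{-150472 - 26038}} - \frac{495503}{-145210} = - \frac{443112}{\sqrt{-176510}} - - \frac{495503}{145210} = - \frac{443112}{i \sqrt{176510}} + \frac{495503}{145210} = - 443112 \left(- \frac{i \sqrt{176510}}{176510}\right) + \frac{495503}{145210} = \frac{221556 i \sqrt{176510}}{88255} + \frac{495503}{145210} = \frac{495503}{145210} + \frac{221556 i \sqrt{176510}}{88255}$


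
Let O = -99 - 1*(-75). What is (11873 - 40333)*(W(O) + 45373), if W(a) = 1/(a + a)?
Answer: -15495779845/12 ≈ -1.2913e+9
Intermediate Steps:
O = -24 (O = -99 + 75 = -24)
W(a) = 1/(2*a)
(11873 - 40333)*(W(O) + 45373) = (11873 - 40333)*((1/2)/(-24) + 45373) = -28460*((1/2)*(-1/24) + 45373) = -28460*(-1/48 + 45373) = -28460*2177903/48 = -15495779845/12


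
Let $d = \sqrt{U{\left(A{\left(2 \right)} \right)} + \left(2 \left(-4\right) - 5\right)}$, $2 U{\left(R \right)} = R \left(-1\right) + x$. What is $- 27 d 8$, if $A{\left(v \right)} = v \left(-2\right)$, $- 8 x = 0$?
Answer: $- 216 i \sqrt{11} \approx - 716.39 i$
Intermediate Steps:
$x = 0$ ($x = \left(- \frac{1}{8}\right) 0 = 0$)
$A{\left(v \right)} = - 2 v$
$U{\left(R \right)} = - \frac{R}{2}$ ($U{\left(R \right)} = \frac{R \left(-1\right) + 0}{2} = \frac{- R + 0}{2} = \frac{\left(-1\right) R}{2} = - \frac{R}{2}$)
$d = i \sqrt{11}$ ($d = \sqrt{- \frac{\left(-2\right) 2}{2} + \left(2 \left(-4\right) - 5\right)} = \sqrt{\left(- \frac{1}{2}\right) \left(-4\right) - 13} = \sqrt{2 - 13} = \sqrt{-11} = i \sqrt{11} \approx 3.3166 i$)
$- 27 d 8 = - 27 i \sqrt{11} \cdot 8 = - 216 i \sqrt{11}$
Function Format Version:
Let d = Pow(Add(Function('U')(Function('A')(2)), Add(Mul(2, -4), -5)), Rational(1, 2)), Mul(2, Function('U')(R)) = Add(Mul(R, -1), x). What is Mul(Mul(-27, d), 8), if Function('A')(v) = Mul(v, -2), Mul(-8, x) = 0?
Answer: Mul(-216, I, Pow(11, Rational(1, 2))) ≈ Mul(-716.39, I)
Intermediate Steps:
x = 0 (x = Mul(Rational(-1, 8), 0) = 0)
Function('A')(v) = Mul(-2, v)
Function('U')(R) = Mul(Rational(-1, 2), R) (Function('U')(R) = Mul(Rational(1, 2), Add(Mul(R, -1), 0)) = Mul(Rational(1, 2), Add(Mul(-1, R), 0)) = Mul(Rational(1, 2), Mul(-1, R)) = Mul(Rational(-1, 2), R))
d = Mul(I, Pow(11, Rational(1, 2))) (d = Pow(Add(Mul(Rational(-1, 2), Mul(-2, 2)), Add(Mul(2, -4), -5)), Rational(1, 2)) = Pow(Add(Mul(Rational(-1, 2), -4), Add(-8, -5)), Rational(1, 2)) = Pow(Add(2, -13), Rational(1, 2)) = Pow(-11, Rational(1, 2)) = Mul(I, Pow(11, Rational(1, 2))) ≈ Mul(3.3166, I))
Mul(Mul(-27, d), 8) = Mul(Mul(-27, Mul(I, Pow(11, Rational(1, 2)))), 8) = Mul(Mul(-27, I, Pow(11, Rational(1, 2))), 8) = Mul(-216, I, Pow(11, Rational(1, 2)))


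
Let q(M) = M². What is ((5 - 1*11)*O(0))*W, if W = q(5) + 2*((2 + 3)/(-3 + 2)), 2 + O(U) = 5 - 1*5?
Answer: 180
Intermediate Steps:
O(U) = -2 (O(U) = -2 + (5 - 1*5) = -2 + (5 - 5) = -2 + 0 = -2)
W = 15 (W = 5² + 2*((2 + 3)/(-3 + 2)) = 25 + 2*(5/(-1)) = 25 + 2*(5*(-1)) = 25 + 2*(-5) = 25 - 10 = 15)
((5 - 1*11)*O(0))*W = ((5 - 1*11)*(-2))*15 = ((5 - 11)*(-2))*15 = -6*(-2)*15 = 12*15 = 180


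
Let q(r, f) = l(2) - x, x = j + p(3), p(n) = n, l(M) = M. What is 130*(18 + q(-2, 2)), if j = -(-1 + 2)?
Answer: 2340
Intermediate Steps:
j = -1 (j = -1*1 = -1)
x = 2 (x = -1 + 3 = 2)
q(r, f) = 0 (q(r, f) = 2 - 1*2 = 2 - 2 = 0)
130*(18 + q(-2, 2)) = 130*(18 + 0) = 130*18 = 2340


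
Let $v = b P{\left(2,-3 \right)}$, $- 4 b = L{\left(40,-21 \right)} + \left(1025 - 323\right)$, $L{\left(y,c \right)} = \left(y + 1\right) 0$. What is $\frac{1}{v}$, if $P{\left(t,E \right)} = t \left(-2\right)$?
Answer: $\frac{1}{702} \approx 0.0014245$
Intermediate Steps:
$P{\left(t,E \right)} = - 2 t$
$L{\left(y,c \right)} = 0$ ($L{\left(y,c \right)} = \left(1 + y\right) 0 = 0$)
$b = - \frac{351}{2}$ ($b = - \frac{0 + \left(1025 - 323\right)}{4} = - \frac{0 + 702}{4} = \left(- \frac{1}{4}\right) 702 = - \frac{351}{2} \approx -175.5$)
$v = 702$ ($v = - \frac{351 \left(\left(-2\right) 2\right)}{2} = \left(- \frac{351}{2}\right) \left(-4\right) = 702$)
$\frac{1}{v} = \frac{1}{702}$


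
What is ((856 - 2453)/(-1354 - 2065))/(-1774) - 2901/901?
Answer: -17596891603/5464840706 ≈ -3.2200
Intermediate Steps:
((856 - 2453)/(-1354 - 2065))/(-1774) - 2901/901 = -1597/(-3419)*(-1/1774) - 2901*1/901 = -1597*(-1/3419)*(-1/1774) - 2901/901 = (1597/3419)*(-1/1774) - 2901/901 = -1597/6065306 - 2901/901 = -17596891603/5464840706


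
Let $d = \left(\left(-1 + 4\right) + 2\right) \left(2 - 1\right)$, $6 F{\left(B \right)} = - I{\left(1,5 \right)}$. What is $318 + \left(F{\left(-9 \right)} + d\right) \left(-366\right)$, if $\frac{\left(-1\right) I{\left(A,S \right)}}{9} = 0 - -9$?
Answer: $-6453$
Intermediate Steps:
$I{\left(A,S \right)} = -81$ ($I{\left(A,S \right)} = - 9 \left(0 - -9\right) = - 9 \left(0 + 9\right) = \left(-9\right) 9 = -81$)
$F{\left(B \right)} = \frac{27}{2}$ ($F{\left(B \right)} = \frac{\left(-1\right) \left(-81\right)}{6} = \frac{1}{6} \cdot 81 = \frac{27}{2}$)
$d = 5$ ($d = \left(3 + 2\right) 1 = 5 \cdot 1 = 5$)
$318 + \left(F{\left(-9 \right)} + d\right) \left(-366\right) = 318 + \left(\frac{27}{2} + 5\right) \left(-366\right) = 318 + \frac{37}{2} \left(-366\right) = 318 - 6771 = -6453$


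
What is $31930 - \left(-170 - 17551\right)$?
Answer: $49651$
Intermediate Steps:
$31930 - \left(-170 - 17551\right) = 31930 - -17721 = 31930 + 17721 = 49651$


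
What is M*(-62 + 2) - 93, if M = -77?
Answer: 4527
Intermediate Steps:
M*(-62 + 2) - 93 = -77*(-62 + 2) - 93 = -77*(-60) - 93 = 4620 - 93 = 4527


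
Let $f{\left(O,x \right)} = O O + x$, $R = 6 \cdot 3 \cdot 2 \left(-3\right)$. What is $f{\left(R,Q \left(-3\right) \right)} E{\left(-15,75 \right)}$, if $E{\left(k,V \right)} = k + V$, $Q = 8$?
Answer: $698400$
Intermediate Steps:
$R = -108$ ($R = 18 \cdot 2 \left(-3\right) = 36 \left(-3\right) = -108$)
$f{\left(O,x \right)} = x + O^{2}$ ($f{\left(O,x \right)} = O^{2} + x = x + O^{2}$)
$E{\left(k,V \right)} = V + k$
$f{\left(R,Q \left(-3\right) \right)} E{\left(-15,75 \right)} = \left(8 \left(-3\right) + \left(-108\right)^{2}\right) \left(75 - 15\right) = \left(-24 + 11664\right) 60 = 11640 \cdot 60 = 698400$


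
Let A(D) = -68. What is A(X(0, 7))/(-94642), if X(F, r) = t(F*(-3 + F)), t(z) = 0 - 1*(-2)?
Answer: 34/47321 ≈ 0.00071850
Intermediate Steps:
t(z) = 2 (t(z) = 0 + 2 = 2)
X(F, r) = 2
A(X(0, 7))/(-94642) = -68/(-94642) = -68*(-1/94642) = 34/47321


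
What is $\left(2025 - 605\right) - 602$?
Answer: $818$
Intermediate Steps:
$\left(2025 - 605\right) - 602 = 1420 - 602 = 818$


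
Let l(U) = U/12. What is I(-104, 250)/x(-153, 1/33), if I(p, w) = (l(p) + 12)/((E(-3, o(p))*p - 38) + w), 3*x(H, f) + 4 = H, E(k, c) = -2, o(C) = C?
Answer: -1/6594 ≈ -0.00015165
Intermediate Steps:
l(U) = U/12 (l(U) = U*(1/12) = U/12)
x(H, f) = -4/3 + H/3
I(p, w) = (12 + p/12)/(-38 + w - 2*p) (I(p, w) = (p/12 + 12)/((-2*p - 38) + w) = (12 + p/12)/((-38 - 2*p) + w) = (12 + p/12)/(-38 + w - 2*p))
I(-104, 250)/x(-153, 1/33) = ((144 - 104)/(12*(-38 + 250 - 2*(-104))))/(-4/3 + (1/3)*(-153)) = ((1/12)*40/(-38 + 250 + 208))/(-4/3 - 51) = ((1/12)*40/420)/(-157/3) = ((1/12)*(1/420)*40)*(-3/157) = (1/126)*(-3/157) = -1/6594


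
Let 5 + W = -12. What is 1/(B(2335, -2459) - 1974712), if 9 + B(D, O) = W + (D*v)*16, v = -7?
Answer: -1/2236258 ≈ -4.4718e-7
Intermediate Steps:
W = -17 (W = -5 - 12 = -17)
B(D, O) = -26 - 112*D (B(D, O) = -9 + (-17 + (D*(-7))*16) = -9 + (-17 - 7*D*16) = -9 + (-17 - 112*D) = -26 - 112*D)
1/(B(2335, -2459) - 1974712) = 1/((-26 - 112*2335) - 1974712) = 1/((-26 - 261520) - 1974712) = 1/(-261546 - 1974712) = 1/(-2236258) = -1/2236258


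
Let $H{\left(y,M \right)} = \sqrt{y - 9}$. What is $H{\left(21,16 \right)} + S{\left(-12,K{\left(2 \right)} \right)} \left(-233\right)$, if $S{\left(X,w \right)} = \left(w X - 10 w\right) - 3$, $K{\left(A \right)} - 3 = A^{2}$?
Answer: $36581 + 2 \sqrt{3} \approx 36584.0$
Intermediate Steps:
$K{\left(A \right)} = 3 + A^{2}$
$S{\left(X,w \right)} = -3 - 10 w + X w$ ($S{\left(X,w \right)} = \left(X w - 10 w\right) - 3 = \left(- 10 w + X w\right) - 3 = -3 - 10 w + X w$)
$H{\left(y,M \right)} = \sqrt{-9 + y}$
$H{\left(21,16 \right)} + S{\left(-12,K{\left(2 \right)} \right)} \left(-233\right) = \sqrt{-9 + 21} + \left(-3 - 10 \left(3 + 2^{2}\right) - 12 \left(3 + 2^{2}\right)\right) \left(-233\right) = \sqrt{12} + \left(-3 - 10 \left(3 + 4\right) - 12 \left(3 + 4\right)\right) \left(-233\right) = 2 \sqrt{3} + \left(-3 - 70 - 84\right) \left(-233\right) = 2 \sqrt{3} - -36581 = 2 \sqrt{3} + 36581 = 36581 + 2 \sqrt{3}$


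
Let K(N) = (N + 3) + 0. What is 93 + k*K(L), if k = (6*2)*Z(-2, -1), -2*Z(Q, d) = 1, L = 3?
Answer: 57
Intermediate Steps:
K(N) = 3 + N (K(N) = (3 + N) + 0 = 3 + N)
Z(Q, d) = -1/2 (Z(Q, d) = -1/2*1 = -1/2)
k = -6 (k = (6*2)*(-1/2) = 12*(-1/2) = -6)
93 + k*K(L) = 93 - 6*(3 + 3) = 93 - 6*6 = 93 - 36 = 57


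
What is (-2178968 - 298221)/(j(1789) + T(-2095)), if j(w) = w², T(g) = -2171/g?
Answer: -5189710955/6705093666 ≈ -0.77400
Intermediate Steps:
(-2178968 - 298221)/(j(1789) + T(-2095)) = (-2178968 - 298221)/(1789² - 2171/(-2095)) = -2477189/(3200521 - 2171*(-1/2095)) = -2477189/(3200521 + 2171/2095) = -2477189/6705093666/2095 = -2477189*2095/6705093666 = -5189710955/6705093666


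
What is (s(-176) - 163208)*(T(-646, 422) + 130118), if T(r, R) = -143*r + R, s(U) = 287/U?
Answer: -3201648071805/88 ≈ -3.6382e+10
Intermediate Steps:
T(r, R) = R - 143*r
(s(-176) - 163208)*(T(-646, 422) + 130118) = (287/(-176) - 163208)*((422 - 143*(-646)) + 130118) = (287*(-1/176) - 163208)*((422 + 92378) + 130118) = (-287/176 - 163208)*(92800 + 130118) = -28724895/176*222918 = -3201648071805/88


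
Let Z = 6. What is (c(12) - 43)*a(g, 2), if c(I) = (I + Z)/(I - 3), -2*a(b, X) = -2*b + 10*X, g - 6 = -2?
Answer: 246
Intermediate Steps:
g = 4 (g = 6 - 2 = 4)
a(b, X) = b - 5*X (a(b, X) = -(-2*b + 10*X)/2 = b - 5*X)
c(I) = (6 + I)/(-3 + I) (c(I) = (I + 6)/(I - 3) = (6 + I)/(-3 + I))
(c(12) - 43)*a(g, 2) = ((6 + 12)/(-3 + 12) - 43)*(4 - 5*2) = (18/9 - 43)*(4 - 10) = ((⅑)*18 - 43)*(-6) = (2 - 43)*(-6) = -41*(-6) = 246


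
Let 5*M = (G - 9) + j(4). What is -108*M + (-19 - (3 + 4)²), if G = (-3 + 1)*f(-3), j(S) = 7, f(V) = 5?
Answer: 956/5 ≈ 191.20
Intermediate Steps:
G = -10 (G = (-3 + 1)*5 = -2*5 = -10)
M = -12/5 (M = ((-10 - 9) + 7)/5 = (-19 + 7)/5 = (⅕)*(-12) = -12/5 ≈ -2.4000)
-108*M + (-19 - (3 + 4)²) = -108*(-12/5) + (-19 - (3 + 4)²) = 1296/5 + (-19 - 1*7²) = 1296/5 + (-19 - 1*49) = 1296/5 + (-19 - 49) = 1296/5 - 68 = 956/5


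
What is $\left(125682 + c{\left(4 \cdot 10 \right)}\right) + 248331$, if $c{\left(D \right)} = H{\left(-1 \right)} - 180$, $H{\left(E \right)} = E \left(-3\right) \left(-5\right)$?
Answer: $373818$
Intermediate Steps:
$H{\left(E \right)} = 15 E$ ($H{\left(E \right)} = - 3 E \left(-5\right) = 15 E$)
$c{\left(D \right)} = -195$ ($c{\left(D \right)} = 15 \left(-1\right) - 180 = -15 - 180 = -195$)
$\left(125682 + c{\left(4 \cdot 10 \right)}\right) + 248331 = \left(125682 - 195\right) + 248331 = 125487 + 248331 = 373818$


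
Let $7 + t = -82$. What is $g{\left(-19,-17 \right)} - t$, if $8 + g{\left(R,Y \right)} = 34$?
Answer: $115$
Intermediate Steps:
$t = -89$ ($t = -7 - 82 = -89$)
$g{\left(R,Y \right)} = 26$ ($g{\left(R,Y \right)} = -8 + 34 = 26$)
$g{\left(-19,-17 \right)} - t = 26 - -89 = 26 + 89 = 115$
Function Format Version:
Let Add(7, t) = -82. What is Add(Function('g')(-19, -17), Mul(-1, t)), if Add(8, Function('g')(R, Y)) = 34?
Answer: 115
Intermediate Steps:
t = -89 (t = Add(-7, -82) = -89)
Function('g')(R, Y) = 26 (Function('g')(R, Y) = Add(-8, 34) = 26)
Add(Function('g')(-19, -17), Mul(-1, t)) = Add(26, Mul(-1, -89)) = Add(26, 89) = 115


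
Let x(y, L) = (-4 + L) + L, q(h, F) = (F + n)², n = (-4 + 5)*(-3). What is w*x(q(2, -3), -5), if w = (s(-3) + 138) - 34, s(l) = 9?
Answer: -1582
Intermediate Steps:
n = -3 (n = 1*(-3) = -3)
q(h, F) = (-3 + F)² (q(h, F) = (F - 3)² = (-3 + F)²)
x(y, L) = -4 + 2*L
w = 113 (w = (9 + 138) - 34 = 147 - 34 = 113)
w*x(q(2, -3), -5) = 113*(-4 + 2*(-5)) = 113*(-4 - 10) = 113*(-14) = -1582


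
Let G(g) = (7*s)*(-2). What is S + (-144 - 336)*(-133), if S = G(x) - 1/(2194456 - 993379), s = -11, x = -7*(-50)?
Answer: 76861721537/1201077 ≈ 63994.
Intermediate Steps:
x = 350
G(g) = 154 (G(g) = (7*(-11))*(-2) = -77*(-2) = 154)
S = 184965857/1201077 (S = 154 - 1/(2194456 - 993379) = 154 - 1/1201077 = 184965857/1201077 ≈ 154.00)
S + (-144 - 336)*(-133) = 184965857/1201077 + (-144 - 336)*(-133) = 184965857/1201077 - 480*(-133) = 184965857/1201077 + 63840 = 76861721537/1201077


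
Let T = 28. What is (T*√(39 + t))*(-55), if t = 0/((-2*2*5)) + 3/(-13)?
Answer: -9240*√182/13 ≈ -9588.8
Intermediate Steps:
t = -3/13 (t = 0/((-4*5)) + 3*(-1/13) = 0/(-20) - 3/13 = 0*(-1/20) - 3/13 = 0 - 3/13 = -3/13 ≈ -0.23077)
(T*√(39 + t))*(-55) = (28*√(39 - 3/13))*(-55) = (28*√(504/13))*(-55) = (28*(6*√182/13))*(-55) = (168*√182/13)*(-55) = -9240*√182/13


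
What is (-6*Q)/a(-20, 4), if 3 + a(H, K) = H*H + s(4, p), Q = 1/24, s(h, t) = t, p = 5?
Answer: -1/1608 ≈ -0.00062189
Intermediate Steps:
Q = 1/24 ≈ 0.041667
a(H, K) = 2 + H**2 (a(H, K) = -3 + (H*H + 5) = -3 + (H**2 + 5) = -3 + (5 + H**2) = 2 + H**2)
(-6*Q)/a(-20, 4) = (-6*1/24)/(2 + (-20)**2) = -1/(4*(2 + 400)) = -1/4/402 = -1/4*1/402 = -1/1608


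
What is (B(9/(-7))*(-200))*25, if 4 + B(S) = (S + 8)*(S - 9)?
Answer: 17900000/49 ≈ 3.6531e+5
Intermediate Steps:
B(S) = -4 + (-9 + S)*(8 + S) (B(S) = -4 + (S + 8)*(S - 9) = -4 + (8 + S)*(-9 + S) = -4 + (-9 + S)*(8 + S))
(B(9/(-7))*(-200))*25 = ((-76 + (9/(-7))² - 9/(-7))*(-200))*25 = ((-76 + (9*(-⅐))² - 9*(-1)/7)*(-200))*25 = ((-76 + (-9/7)² - 1*(-9/7))*(-200))*25 = ((-76 + 81/49 + 9/7)*(-200))*25 = -3580/49*(-200)*25 = (716000/49)*25 = 17900000/49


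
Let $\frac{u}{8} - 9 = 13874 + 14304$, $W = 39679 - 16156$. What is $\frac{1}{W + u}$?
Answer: $\frac{1}{249019} \approx 4.0158 \cdot 10^{-6}$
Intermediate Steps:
$W = 23523$ ($W = 39679 - 16156 = 23523$)
$u = 225496$ ($u = 72 + 8 \left(13874 + 14304\right) = 72 + 8 \cdot 28178 = 72 + 225424 = 225496$)
$\frac{1}{W + u} = \frac{1}{23523 + 225496} = \frac{1}{249019}$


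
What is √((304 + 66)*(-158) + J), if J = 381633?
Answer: √323173 ≈ 568.48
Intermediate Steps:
√((304 + 66)*(-158) + J) = √((304 + 66)*(-158) + 381633) = √(370*(-158) + 381633) = √(-58460 + 381633) = √323173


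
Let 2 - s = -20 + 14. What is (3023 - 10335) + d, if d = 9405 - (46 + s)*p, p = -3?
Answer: 2255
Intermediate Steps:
s = 8 (s = 2 - (-20 + 14) = 2 - 1*(-6) = 2 + 6 = 8)
d = 9567 (d = 9405 - (46 + 8)*(-3) = 9405 - 54*(-3) = 9405 - 1*(-162) = 9405 + 162 = 9567)
(3023 - 10335) + d = (3023 - 10335) + 9567 = -7312 + 9567 = 2255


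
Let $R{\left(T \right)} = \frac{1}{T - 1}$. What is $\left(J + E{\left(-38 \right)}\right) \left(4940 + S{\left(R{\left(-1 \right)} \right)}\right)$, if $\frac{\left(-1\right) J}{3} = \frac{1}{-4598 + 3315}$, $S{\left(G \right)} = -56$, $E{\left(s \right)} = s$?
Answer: $- \frac{238099884}{1283} \approx -1.8558 \cdot 10^{5}$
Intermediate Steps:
$R{\left(T \right)} = \frac{1}{-1 + T}$
$J = \frac{3}{1283}$ ($J = - \frac{3}{-4598 + 3315} = - \frac{3}{-1283} = \left(-3\right) \left(- \frac{1}{1283}\right) = \frac{3}{1283} \approx 0.0023383$)
$\left(J + E{\left(-38 \right)}\right) \left(4940 + S{\left(R{\left(-1 \right)} \right)}\right) = \left(\frac{3}{1283} - 38\right) \left(4940 - 56\right) = \left(- \frac{48751}{1283}\right) 4884 = - \frac{238099884}{1283}$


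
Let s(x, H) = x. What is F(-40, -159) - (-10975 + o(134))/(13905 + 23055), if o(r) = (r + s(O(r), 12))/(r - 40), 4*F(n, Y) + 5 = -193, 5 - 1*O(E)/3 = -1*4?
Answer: -170943391/3474240 ≈ -49.203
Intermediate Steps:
O(E) = 27 (O(E) = 15 - (-3)*4 = 15 - 3*(-4) = 15 + 12 = 27)
F(n, Y) = -99/2 (F(n, Y) = -5/4 + (¼)*(-193) = -5/4 - 193/4 = -99/2)
o(r) = (27 + r)/(-40 + r) (o(r) = (r + 27)/(r - 40) = (27 + r)/(-40 + r))
F(-40, -159) - (-10975 + o(134))/(13905 + 23055) = -99/2 - (-10975 + (27 + 134)/(-40 + 134))/(13905 + 23055) = -99/2 - (-10975 + 161/94)/36960 = -99/2 - (-1031489)/(94*36960) = -99/2 - 1*(-1031489/3474240) = -99/2 + 1031489/3474240 = -170943391/3474240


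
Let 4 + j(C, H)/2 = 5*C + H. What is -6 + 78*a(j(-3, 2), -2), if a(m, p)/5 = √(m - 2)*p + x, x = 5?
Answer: 1944 - 4680*I ≈ 1944.0 - 4680.0*I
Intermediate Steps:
j(C, H) = -8 + 2*H + 10*C (j(C, H) = -8 + 2*(5*C + H) = -8 + 2*(H + 5*C) = -8 + (2*H + 10*C) = -8 + 2*H + 10*C)
a(m, p) = 25 + 5*p*√(-2 + m) (a(m, p) = 5*(√(m - 2)*p + 5) = 5*(√(-2 + m)*p + 5) = 5*(p*√(-2 + m) + 5) = 5*(5 + p*√(-2 + m)) = 25 + 5*p*√(-2 + m))
-6 + 78*a(j(-3, 2), -2) = -6 + 78*(25 + 5*(-2)*√(-2 + (-8 + 2*2 + 10*(-3)))) = -6 + 78*(25 + 5*(-2)*√(-2 + (-8 + 4 - 30))) = -6 + 78*(25 + 5*(-2)*√(-2 - 34)) = -6 + 78*(25 + 5*(-2)*√(-36)) = -6 + 78*(25 + 5*(-2)*(6*I)) = -6 + 78*(25 - 60*I) = -6 + (1950 - 4680*I) = 1944 - 4680*I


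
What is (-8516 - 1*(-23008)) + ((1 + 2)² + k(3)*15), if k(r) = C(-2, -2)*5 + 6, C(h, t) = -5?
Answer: 14216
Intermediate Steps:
k(r) = -19 (k(r) = -5*5 + 6 = -25 + 6 = -19)
(-8516 - 1*(-23008)) + ((1 + 2)² + k(3)*15) = (-8516 - 1*(-23008)) + ((1 + 2)² - 19*15) = (-8516 + 23008) + (3² - 285) = 14492 + (9 - 285) = 14492 - 276 = 14216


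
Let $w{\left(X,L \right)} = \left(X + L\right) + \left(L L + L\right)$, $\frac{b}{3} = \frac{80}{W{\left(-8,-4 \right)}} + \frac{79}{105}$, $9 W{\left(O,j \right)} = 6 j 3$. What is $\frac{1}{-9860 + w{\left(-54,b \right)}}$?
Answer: $- \frac{1225}{11269779} \approx -0.0001087$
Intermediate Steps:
$W{\left(O,j \right)} = 2 j$ ($W{\left(O,j \right)} = \frac{6 j 3}{9} = \frac{18 j}{9} = 2 j$)
$b = - \frac{971}{35}$ ($b = 3 \left(\frac{80}{2 \left(-4\right)} + \frac{79}{105}\right) = 3 \left(\frac{80}{-8} + 79 \cdot \frac{1}{105}\right) = 3 \left(80 \left(- \frac{1}{8}\right) + \frac{79}{105}\right) = 3 \left(-10 + \frac{79}{105}\right) = 3 \left(- \frac{971}{105}\right) = - \frac{971}{35} \approx -27.743$)
$w{\left(X,L \right)} = X + L^{2} + 2 L$ ($w{\left(X,L \right)} = \left(L + X\right) + \left(L^{2} + L\right) = \left(L + X\right) + \left(L + L^{2}\right) = X + L^{2} + 2 L$)
$\frac{1}{-9860 + w{\left(-54,b \right)}} = \frac{1}{-9860 + \left(-54 + \left(- \frac{971}{35}\right)^{2} + 2 \left(- \frac{971}{35}\right)\right)} = \frac{1}{-9860 - - \frac{808721}{1225}} = \frac{1}{-9860 + \frac{808721}{1225}} = \frac{1}{- \frac{11269779}{1225}} = - \frac{1225}{11269779}$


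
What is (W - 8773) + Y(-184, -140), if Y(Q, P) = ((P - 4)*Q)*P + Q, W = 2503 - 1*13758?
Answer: -3729652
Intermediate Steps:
W = -11255 (W = 2503 - 13758 = -11255)
Y(Q, P) = Q + P*Q*(-4 + P) (Y(Q, P) = ((-4 + P)*Q)*P + Q = (Q*(-4 + P))*P + Q = P*Q*(-4 + P) + Q = Q + P*Q*(-4 + P))
(W - 8773) + Y(-184, -140) = (-11255 - 8773) - 184*(1 + (-140)² - 4*(-140)) = -20028 - 184*(1 + 19600 + 560) = -20028 - 184*20161 = -20028 - 3709624 = -3729652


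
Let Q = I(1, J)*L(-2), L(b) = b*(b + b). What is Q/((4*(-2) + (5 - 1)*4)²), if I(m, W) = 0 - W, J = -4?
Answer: ½ ≈ 0.50000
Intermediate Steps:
L(b) = 2*b² (L(b) = b*(2*b) = 2*b²)
I(m, W) = -W
Q = 32 (Q = (-1*(-4))*(2*(-2)²) = 4*(2*4) = 4*8 = 32)
Q/((4*(-2) + (5 - 1)*4)²) = 32/((4*(-2) + (5 - 1)*4)²) = 32/((-8 + 4*4)²) = 32/((-8 + 16)²) = 32/(8²) = 32/64 = 32*(1/64) = ½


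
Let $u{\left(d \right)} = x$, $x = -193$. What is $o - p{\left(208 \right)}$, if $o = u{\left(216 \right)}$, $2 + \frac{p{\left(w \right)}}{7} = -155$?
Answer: $906$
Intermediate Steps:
$p{\left(w \right)} = -1099$ ($p{\left(w \right)} = -14 + 7 \left(-155\right) = -14 - 1085 = -1099$)
$u{\left(d \right)} = -193$
$o = -193$
$o - p{\left(208 \right)} = -193 - -1099 = -193 + 1099 = 906$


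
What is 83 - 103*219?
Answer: -22474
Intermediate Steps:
83 - 103*219 = 83 - 22557 = -22474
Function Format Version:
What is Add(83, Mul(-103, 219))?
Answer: -22474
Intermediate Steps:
Add(83, Mul(-103, 219)) = Add(83, -22557) = -22474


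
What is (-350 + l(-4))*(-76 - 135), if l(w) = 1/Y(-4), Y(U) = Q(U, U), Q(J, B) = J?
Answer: 295611/4 ≈ 73903.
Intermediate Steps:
Y(U) = U
l(w) = -¼ (l(w) = 1/(-4) = -¼)
(-350 + l(-4))*(-76 - 135) = (-350 - ¼)*(-76 - 135) = -1401/4*(-211) = 295611/4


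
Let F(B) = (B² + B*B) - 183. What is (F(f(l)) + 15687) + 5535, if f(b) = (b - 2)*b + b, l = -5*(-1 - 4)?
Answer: 741039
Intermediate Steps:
l = 25 (l = -5*(-5) = 25)
f(b) = b + b*(-2 + b) (f(b) = (-2 + b)*b + b = b*(-2 + b) + b = b + b*(-2 + b))
F(B) = -183 + 2*B² (F(B) = (B² + B²) - 183 = 2*B² - 183 = -183 + 2*B²)
(F(f(l)) + 15687) + 5535 = ((-183 + 2*(25*(-1 + 25))²) + 15687) + 5535 = ((-183 + 2*(25*24)²) + 15687) + 5535 = ((-183 + 2*600²) + 15687) + 5535 = ((-183 + 2*360000) + 15687) + 5535 = ((-183 + 720000) + 15687) + 5535 = (719817 + 15687) + 5535 = 735504 + 5535 = 741039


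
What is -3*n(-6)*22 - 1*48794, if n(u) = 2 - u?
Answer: -49322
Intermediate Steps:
-3*n(-6)*22 - 1*48794 = -3*(2 - 1*(-6))*22 - 1*48794 = -3*(2 + 6)*22 - 48794 = -3*8*22 - 48794 = -24*22 - 48794 = -528 - 48794 = -49322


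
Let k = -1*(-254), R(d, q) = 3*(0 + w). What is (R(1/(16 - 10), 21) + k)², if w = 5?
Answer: 72361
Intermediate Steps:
R(d, q) = 15 (R(d, q) = 3*(0 + 5) = 3*5 = 15)
k = 254
(R(1/(16 - 10), 21) + k)² = (15 + 254)² = 269² = 72361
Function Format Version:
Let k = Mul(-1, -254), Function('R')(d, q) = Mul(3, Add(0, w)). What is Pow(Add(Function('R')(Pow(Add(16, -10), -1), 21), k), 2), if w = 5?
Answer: 72361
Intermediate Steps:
Function('R')(d, q) = 15 (Function('R')(d, q) = Mul(3, Add(0, 5)) = Mul(3, 5) = 15)
k = 254
Pow(Add(Function('R')(Pow(Add(16, -10), -1), 21), k), 2) = Pow(Add(15, 254), 2) = Pow(269, 2) = 72361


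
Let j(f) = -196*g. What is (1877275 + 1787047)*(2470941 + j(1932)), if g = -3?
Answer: 9056478088338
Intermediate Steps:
j(f) = 588 (j(f) = -196*(-3) = 588)
(1877275 + 1787047)*(2470941 + j(1932)) = (1877275 + 1787047)*(2470941 + 588) = 3664322*2471529 = 9056478088338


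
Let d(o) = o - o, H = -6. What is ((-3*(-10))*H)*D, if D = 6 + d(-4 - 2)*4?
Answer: -1080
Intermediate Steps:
d(o) = 0
D = 6 (D = 6 + 0*4 = 6 + 0 = 6)
((-3*(-10))*H)*D = (-3*(-10)*(-6))*6 = (30*(-6))*6 = -180*6 = -1080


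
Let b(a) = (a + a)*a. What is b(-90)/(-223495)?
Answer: -3240/44699 ≈ -0.072485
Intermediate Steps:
b(a) = 2*a² (b(a) = (2*a)*a = 2*a²)
b(-90)/(-223495) = (2*(-90)²)/(-223495) = (2*8100)*(-1/223495) = 16200*(-1/223495) = -3240/44699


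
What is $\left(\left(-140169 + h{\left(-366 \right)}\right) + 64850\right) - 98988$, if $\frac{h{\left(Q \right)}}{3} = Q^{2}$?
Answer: $227561$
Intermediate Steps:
$h{\left(Q \right)} = 3 Q^{2}$
$\left(\left(-140169 + h{\left(-366 \right)}\right) + 64850\right) - 98988 = \left(\left(-140169 + 3 \left(-366\right)^{2}\right) + 64850\right) - 98988 = \left(\left(-140169 + 3 \cdot 133956\right) + 64850\right) - 98988 = \left(\left(-140169 + 401868\right) + 64850\right) - 98988 = \left(261699 + 64850\right) - 98988 = 326549 - 98988 = 227561$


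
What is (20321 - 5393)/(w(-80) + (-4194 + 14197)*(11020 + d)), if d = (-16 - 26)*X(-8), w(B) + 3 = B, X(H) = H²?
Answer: 14928/83344913 ≈ 0.00017911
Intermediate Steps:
w(B) = -3 + B
d = -2688 (d = (-16 - 26)*(-8)² = -42*64 = -2688)
(20321 - 5393)/(w(-80) + (-4194 + 14197)*(11020 + d)) = (20321 - 5393)/((-3 - 80) + (-4194 + 14197)*(11020 - 2688)) = 14928/(-83 + 10003*8332) = 14928/(-83 + 83344996) = 14928/83344913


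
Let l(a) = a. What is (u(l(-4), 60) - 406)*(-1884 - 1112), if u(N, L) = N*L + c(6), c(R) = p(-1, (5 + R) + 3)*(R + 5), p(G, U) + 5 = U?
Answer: 1638812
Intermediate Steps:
p(G, U) = -5 + U
c(R) = (3 + R)*(5 + R) (c(R) = (-5 + ((5 + R) + 3))*(R + 5) = (-5 + (8 + R))*(5 + R) = (3 + R)*(5 + R))
u(N, L) = 99 + L*N (u(N, L) = N*L + (3 + 6)*(5 + 6) = L*N + 9*11 = L*N + 99 = 99 + L*N)
(u(l(-4), 60) - 406)*(-1884 - 1112) = ((99 + 60*(-4)) - 406)*(-1884 - 1112) = ((99 - 240) - 406)*(-2996) = (-141 - 406)*(-2996) = -547*(-2996) = 1638812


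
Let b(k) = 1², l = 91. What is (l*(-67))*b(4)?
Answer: -6097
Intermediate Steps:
b(k) = 1
(l*(-67))*b(4) = (91*(-67))*1 = -6097*1 = -6097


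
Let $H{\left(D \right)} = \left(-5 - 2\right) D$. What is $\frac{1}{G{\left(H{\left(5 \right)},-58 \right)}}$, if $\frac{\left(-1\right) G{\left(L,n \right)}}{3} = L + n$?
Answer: $\frac{1}{279} \approx 0.0035842$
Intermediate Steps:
$H{\left(D \right)} = - 7 D$
$G{\left(L,n \right)} = - 3 L - 3 n$ ($G{\left(L,n \right)} = - 3 \left(L + n\right) = - 3 L - 3 n$)
$\frac{1}{G{\left(H{\left(5 \right)},-58 \right)}} = \frac{1}{- 3 \left(\left(-7\right) 5\right) - -174} = \frac{1}{\left(-3\right) \left(-35\right) + 174} = \frac{1}{105 + 174} = \frac{1}{279}$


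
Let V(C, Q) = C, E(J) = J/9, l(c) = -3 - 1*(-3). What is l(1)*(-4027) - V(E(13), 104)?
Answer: -13/9 ≈ -1.4444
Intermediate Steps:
l(c) = 0 (l(c) = -3 + 3 = 0)
E(J) = J/9 (E(J) = J*(⅑) = J/9)
l(1)*(-4027) - V(E(13), 104) = 0*(-4027) - 13/9 = 0 - 1*13/9 = 0 - 13/9 = -13/9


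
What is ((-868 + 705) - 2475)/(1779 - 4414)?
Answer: 2638/2635 ≈ 1.0011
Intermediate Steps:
((-868 + 705) - 2475)/(1779 - 4414) = (-163 - 2475)/(-2635) = -2638*(-1/2635) = 2638/2635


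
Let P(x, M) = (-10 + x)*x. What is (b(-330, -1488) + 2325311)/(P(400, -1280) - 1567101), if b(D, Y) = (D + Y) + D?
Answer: -2323163/1411101 ≈ -1.6463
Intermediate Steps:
b(D, Y) = Y + 2*D
P(x, M) = x*(-10 + x)
(b(-330, -1488) + 2325311)/(P(400, -1280) - 1567101) = ((-1488 + 2*(-330)) + 2325311)/(400*(-10 + 400) - 1567101) = ((-1488 - 660) + 2325311)/(400*390 - 1567101) = (-2148 + 2325311)/(156000 - 1567101) = 2323163/(-1411101) = 2323163*(-1/1411101) = -2323163/1411101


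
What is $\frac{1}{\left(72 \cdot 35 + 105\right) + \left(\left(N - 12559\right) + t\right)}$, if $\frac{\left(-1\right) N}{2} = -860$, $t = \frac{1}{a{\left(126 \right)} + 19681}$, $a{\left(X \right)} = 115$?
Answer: $- \frac{19796}{162604343} \approx -0.00012174$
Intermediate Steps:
$t = \frac{1}{19796}$ ($t = \frac{1}{115 + 19681} = \frac{1}{19796} \approx 5.0515 \cdot 10^{-5}$)
$N = 1720$ ($N = \left(-2\right) \left(-860\right) = 1720$)
$\frac{1}{\left(72 \cdot 35 + 105\right) + \left(\left(N - 12559\right) + t\right)} = \frac{1}{\left(72 \cdot 35 + 105\right) + \left(\left(1720 - 12559\right) + \frac{1}{19796}\right)} = \frac{1}{\left(2520 + 105\right) + \left(-10839 + \frac{1}{19796}\right)} = \frac{1}{2625 - \frac{214568843}{19796}} = \frac{1}{- \frac{162604343}{19796}} = - \frac{19796}{162604343}$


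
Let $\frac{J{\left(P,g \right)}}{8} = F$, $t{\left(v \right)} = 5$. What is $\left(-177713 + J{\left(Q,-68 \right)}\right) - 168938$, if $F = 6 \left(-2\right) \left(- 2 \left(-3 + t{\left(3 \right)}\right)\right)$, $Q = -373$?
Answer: $-346267$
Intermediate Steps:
$F = 48$ ($F = 6 \left(-2\right) \left(- 2 \left(-3 + 5\right)\right) = - 12 \left(\left(-2\right) 2\right) = \left(-12\right) \left(-4\right) = 48$)
$J{\left(P,g \right)} = 384$ ($J{\left(P,g \right)} = 8 \cdot 48 = 384$)
$\left(-177713 + J{\left(Q,-68 \right)}\right) - 168938 = \left(-177713 + 384\right) - 168938 = -177329 - 168938 = -346267$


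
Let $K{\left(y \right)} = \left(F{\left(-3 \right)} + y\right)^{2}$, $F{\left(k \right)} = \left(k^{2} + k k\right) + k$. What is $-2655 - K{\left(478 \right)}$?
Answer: $-245704$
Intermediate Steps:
$F{\left(k \right)} = k + 2 k^{2}$ ($F{\left(k \right)} = \left(k^{2} + k^{2}\right) + k = 2 k^{2} + k = k + 2 k^{2}$)
$K{\left(y \right)} = \left(15 + y\right)^{2}$ ($K{\left(y \right)} = \left(- 3 \left(1 + 2 \left(-3\right)\right) + y\right)^{2} = \left(- 3 \left(1 - 6\right) + y\right)^{2} = \left(\left(-3\right) \left(-5\right) + y\right)^{2} = \left(15 + y\right)^{2}$)
$-2655 - K{\left(478 \right)} = -2655 - \left(15 + 478\right)^{2} = -2655 - 493^{2} = -2655 - 243049 = -245704$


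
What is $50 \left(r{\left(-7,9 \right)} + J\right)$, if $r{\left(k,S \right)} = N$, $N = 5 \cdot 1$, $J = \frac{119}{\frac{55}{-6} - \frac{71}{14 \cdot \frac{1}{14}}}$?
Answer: $\frac{84550}{481} \approx 175.78$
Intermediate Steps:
$J = - \frac{714}{481}$ ($J = \frac{119}{55 \left(- \frac{1}{6}\right) - \frac{71}{14 \cdot \frac{1}{14}}} = \frac{119}{- \frac{55}{6} - \frac{71}{1}} = \frac{119}{- \frac{55}{6} - 71} = \frac{119}{- \frac{481}{6}} = 119 \left(- \frac{6}{481}\right) = - \frac{714}{481} \approx -1.4844$)
$N = 5$
$r{\left(k,S \right)} = 5$
$50 \left(r{\left(-7,9 \right)} + J\right) = 50 \left(5 - \frac{714}{481}\right) = 50 \cdot \frac{1691}{481} = \frac{84550}{481}$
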